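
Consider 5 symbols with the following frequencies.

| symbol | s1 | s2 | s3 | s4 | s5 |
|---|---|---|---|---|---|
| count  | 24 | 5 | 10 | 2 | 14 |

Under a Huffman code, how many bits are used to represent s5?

Build the tree from the bottom:
combine s4(2), s2(5) → 7
combine 7, s3(10) → 17
combine s5(14), 17 → 31
combine s1(24), 31 → 55
s5 sits 2 levels below the root, so its codeword is 2 bits.

2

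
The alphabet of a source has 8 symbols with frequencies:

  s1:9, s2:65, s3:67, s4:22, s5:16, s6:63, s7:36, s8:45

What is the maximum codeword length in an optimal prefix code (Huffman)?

Merge the two lowest-weight nodes at each step:
s1(9) + s5(16) → 25
s4(22) + 25 → 47
s7(36) + s8(45) → 81
47 + s6(63) → 110
s2(65) + s3(67) → 132
81 + 110 → 191
132 + 191 → 323
Maximum depth reached is 5.

5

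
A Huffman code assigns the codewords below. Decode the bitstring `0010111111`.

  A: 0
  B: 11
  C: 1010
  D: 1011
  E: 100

Read left to right; each codeword is recognised as soon as it completes (prefix code):
  0→A | 0→A | 1011→D | 11→B | 11→B
Decoded message: AADBB

AADBB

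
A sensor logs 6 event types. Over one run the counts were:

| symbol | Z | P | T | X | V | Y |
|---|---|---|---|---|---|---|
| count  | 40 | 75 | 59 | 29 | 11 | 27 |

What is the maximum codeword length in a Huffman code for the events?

4

Merge the two lowest-weight nodes at each step:
merge V(11) and Y(27): 38
merge X(29) and 38: 67
merge Z(40) and T(59): 99
merge 67 and P(75): 142
merge 99 and 142: 241
The rarest symbols sit at the bottom; the longest codeword is 4 bits.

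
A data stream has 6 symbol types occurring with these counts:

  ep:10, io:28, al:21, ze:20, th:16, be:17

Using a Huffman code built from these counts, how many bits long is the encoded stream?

287

Build the Huffman tree bottom-up:
merge ep(10) and th(16): 26
merge be(17) and ze(20): 37
merge al(21) and 26: 47
merge io(28) and 37: 65
merge 47 and 65: 112
The encoded length is the sum of every internal node's weight: 26 + 37 + 47 + 65 + 112 = 287 bits.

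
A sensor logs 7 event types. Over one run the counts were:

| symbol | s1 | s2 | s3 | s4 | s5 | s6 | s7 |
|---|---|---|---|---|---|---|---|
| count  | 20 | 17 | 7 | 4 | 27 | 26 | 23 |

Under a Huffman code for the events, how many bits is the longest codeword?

Merge the two lowest-weight nodes at each step:
s4(4) + s3(7) → 11
11 + s2(17) → 28
s1(20) + s7(23) → 43
s6(26) + s5(27) → 53
28 + 43 → 71
53 + 71 → 124
Maximum depth reached is 4.

4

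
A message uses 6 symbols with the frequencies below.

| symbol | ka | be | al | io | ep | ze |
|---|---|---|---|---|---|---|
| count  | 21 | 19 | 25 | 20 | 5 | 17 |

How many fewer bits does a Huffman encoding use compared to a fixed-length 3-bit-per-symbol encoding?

46

Fixed-length: 3 bits × 107 symbols = 321 bits.
Huffman merges:
merge ep(5) and ze(17): 22
merge be(19) and io(20): 39
merge ka(21) and 22: 43
merge al(25) and 39: 64
merge 43 and 64: 107
Huffman total = 22 + 39 + 43 + 64 + 107 = 275 bits.
Saving = 321 − 275 = 46 bits.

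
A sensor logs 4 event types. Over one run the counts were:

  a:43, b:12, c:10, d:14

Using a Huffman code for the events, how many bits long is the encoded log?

137

Merge the two smallest weights repeatedly:
combine c(10), b(12) → 22
combine d(14), 22 → 36
combine 36, a(43) → 79
Each symbol's bit-cost is frequency × depth; summing gives 137 bits (equivalently 22 + 36 + 79).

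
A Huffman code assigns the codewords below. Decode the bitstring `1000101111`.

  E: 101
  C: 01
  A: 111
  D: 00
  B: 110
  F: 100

FCCA

Read left to right; each codeword is recognised as soon as it completes (prefix code):
  100→F | 01→C | 01→C | 111→A
Decoded message: FCCA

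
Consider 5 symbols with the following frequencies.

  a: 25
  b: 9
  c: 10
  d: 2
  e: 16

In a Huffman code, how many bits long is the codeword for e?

Repeatedly merge the two smallest:
d(2) + b(9) → 11
c(10) + 11 → 21
e(16) + 21 → 37
a(25) + 37 → 62
e's leaf is at depth 2, giving a 2-bit codeword.

2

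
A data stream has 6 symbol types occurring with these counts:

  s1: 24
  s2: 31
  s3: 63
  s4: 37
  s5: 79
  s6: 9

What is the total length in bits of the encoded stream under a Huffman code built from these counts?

583

Merge the two smallest weights repeatedly:
s6(9) + s1(24) → 33
s2(31) + 33 → 64
s4(37) + s3(63) → 100
64 + s5(79) → 143
100 + 143 → 243
The encoded length is the sum of every internal node's weight: 33 + 64 + 100 + 143 + 243 = 583 bits.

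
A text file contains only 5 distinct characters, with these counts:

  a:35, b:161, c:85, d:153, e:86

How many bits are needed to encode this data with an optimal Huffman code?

Merge the two smallest weights repeatedly:
combine a(35), c(85) → 120
combine e(86), 120 → 206
combine d(153), b(161) → 314
combine 206, 314 → 520
The encoded length is the sum of every internal node's weight: 120 + 206 + 314 + 520 = 1160 bits.

1160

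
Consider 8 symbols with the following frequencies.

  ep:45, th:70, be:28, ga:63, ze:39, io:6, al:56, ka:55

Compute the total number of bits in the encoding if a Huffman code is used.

1050

Merge the two smallest weights repeatedly:
merge io(6) and be(28): 34
merge 34 and ze(39): 73
merge ep(45) and ka(55): 100
merge al(56) and ga(63): 119
merge th(70) and 73: 143
merge 100 and 119: 219
merge 143 and 219: 362
Total encoded bits = sum of merged weights = 34 + 73 + 100 + 119 + 143 + 219 + 362 = 1050.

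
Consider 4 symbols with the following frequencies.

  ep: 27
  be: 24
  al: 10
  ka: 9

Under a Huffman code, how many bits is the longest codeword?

Merge the two lowest-weight nodes at each step:
combine ka(9), al(10) → 19
combine 19, be(24) → 43
combine ep(27), 43 → 70
The first pair merged (ka, al) ends up deepest, at depth 3.

3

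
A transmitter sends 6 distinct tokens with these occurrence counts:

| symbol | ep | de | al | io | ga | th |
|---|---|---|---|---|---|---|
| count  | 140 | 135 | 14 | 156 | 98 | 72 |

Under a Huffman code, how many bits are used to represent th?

4

Build the tree from the bottom:
merge al(14) and th(72): 86
merge 86 and ga(98): 184
merge de(135) and ep(140): 275
merge io(156) and 184: 340
merge 275 and 340: 615
th's leaf is at depth 4, giving a 4-bit codeword.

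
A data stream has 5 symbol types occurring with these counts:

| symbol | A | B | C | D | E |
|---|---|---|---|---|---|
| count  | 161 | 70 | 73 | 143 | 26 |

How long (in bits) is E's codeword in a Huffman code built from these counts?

3

Build the tree from the bottom:
merge E(26) and B(70): 96
merge C(73) and 96: 169
merge D(143) and A(161): 304
merge 169 and 304: 473
E's leaf is at depth 3, giving a 3-bit codeword.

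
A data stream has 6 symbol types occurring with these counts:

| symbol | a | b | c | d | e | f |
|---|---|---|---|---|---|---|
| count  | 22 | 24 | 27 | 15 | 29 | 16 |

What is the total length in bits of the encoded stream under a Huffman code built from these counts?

343

Merge the two smallest weights repeatedly:
d(15) + f(16) → 31
a(22) + b(24) → 46
c(27) + e(29) → 56
31 + 46 → 77
56 + 77 → 133
Each symbol's bit-cost is frequency × depth; summing gives 343 bits (equivalently 31 + 46 + 56 + 77 + 133).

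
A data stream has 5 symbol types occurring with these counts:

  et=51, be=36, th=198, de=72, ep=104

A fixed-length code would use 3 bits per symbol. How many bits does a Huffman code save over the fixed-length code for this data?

413

Fixed-length: 3 bits × 461 symbols = 1383 bits.
Huffman merges:
combine be(36), et(51) → 87
combine de(72), 87 → 159
combine ep(104), 159 → 263
combine th(198), 263 → 461
Huffman total = 87 + 159 + 263 + 461 = 970 bits.
Saving = 1383 − 970 = 413 bits.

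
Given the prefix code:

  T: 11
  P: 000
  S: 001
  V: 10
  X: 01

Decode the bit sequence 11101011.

Read left to right; each codeword is recognised as soon as it completes (prefix code):
  11→T | 10→V | 10→V | 11→T
Decoded message: TVVT

TVVT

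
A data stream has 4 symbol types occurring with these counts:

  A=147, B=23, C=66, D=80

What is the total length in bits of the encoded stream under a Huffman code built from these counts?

574

Greedily combine the two least-frequent nodes:
combine B(23), C(66) → 89
combine D(80), 89 → 169
combine A(147), 169 → 316
The encoded length is the sum of every internal node's weight: 89 + 169 + 316 = 574 bits.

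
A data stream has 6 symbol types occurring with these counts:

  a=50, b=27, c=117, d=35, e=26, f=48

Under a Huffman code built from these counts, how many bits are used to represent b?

Repeatedly merge the two smallest:
e(26) + b(27) → 53
d(35) + f(48) → 83
a(50) + 53 → 103
83 + 103 → 186
c(117) + 186 → 303
b's leaf is at depth 4, giving a 4-bit codeword.

4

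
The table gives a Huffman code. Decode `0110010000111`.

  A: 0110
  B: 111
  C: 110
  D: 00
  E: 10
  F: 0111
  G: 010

AGDF

Read left to right; each codeword is recognised as soon as it completes (prefix code):
  0110→A | 010→G | 00→D | 0111→F
Decoded message: AGDF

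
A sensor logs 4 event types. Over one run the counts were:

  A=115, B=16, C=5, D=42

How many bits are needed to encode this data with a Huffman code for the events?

262

Greedily combine the two least-frequent nodes:
C(5) + B(16) → 21
21 + D(42) → 63
63 + A(115) → 178
Each symbol's bit-cost is frequency × depth; summing gives 262 bits (equivalently 21 + 63 + 178).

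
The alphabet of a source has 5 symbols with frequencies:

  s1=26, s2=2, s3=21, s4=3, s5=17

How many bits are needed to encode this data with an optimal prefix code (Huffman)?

139

Merge the two smallest weights repeatedly:
merge s2(2) and s4(3): 5
merge 5 and s5(17): 22
merge s3(21) and 22: 43
merge s1(26) and 43: 69
Total encoded bits = sum of merged weights = 5 + 22 + 43 + 69 = 139.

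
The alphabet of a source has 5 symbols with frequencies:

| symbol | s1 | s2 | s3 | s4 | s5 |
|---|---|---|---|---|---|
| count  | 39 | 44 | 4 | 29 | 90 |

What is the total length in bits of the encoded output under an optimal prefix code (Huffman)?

Greedily combine the two least-frequent nodes:
s3(4) + s4(29) → 33
33 + s1(39) → 72
s2(44) + 72 → 116
s5(90) + 116 → 206
Each symbol's bit-cost is frequency × depth; summing gives 427 bits (equivalently 33 + 72 + 116 + 206).

427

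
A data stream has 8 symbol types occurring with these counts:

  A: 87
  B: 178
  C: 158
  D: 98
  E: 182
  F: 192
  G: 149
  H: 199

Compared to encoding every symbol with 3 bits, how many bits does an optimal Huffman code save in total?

Fixed-length: 3 bits × 1243 symbols = 3729 bits.
Huffman merges:
A(87) + D(98) → 185
G(149) + C(158) → 307
B(178) + E(182) → 360
185 + F(192) → 377
H(199) + 307 → 506
360 + 377 → 737
506 + 737 → 1243
Huffman total = 185 + 307 + 360 + 377 + 506 + 737 + 1243 = 3715 bits.
Saving = 3729 − 3715 = 14 bits.

14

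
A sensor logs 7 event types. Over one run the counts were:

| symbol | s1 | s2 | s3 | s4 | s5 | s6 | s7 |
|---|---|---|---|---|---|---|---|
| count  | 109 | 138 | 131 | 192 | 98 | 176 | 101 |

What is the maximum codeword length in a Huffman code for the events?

3

Merge the two lowest-weight nodes at each step:
merge s5(98) and s7(101): 199
merge s1(109) and s3(131): 240
merge s2(138) and s6(176): 314
merge s4(192) and 199: 391
merge 240 and 314: 554
merge 391 and 554: 945
The rarest symbols sit at the bottom; the longest codeword is 3 bits.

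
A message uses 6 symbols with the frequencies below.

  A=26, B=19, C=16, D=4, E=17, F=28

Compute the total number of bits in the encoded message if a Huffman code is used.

276

Greedily combine the two least-frequent nodes:
merge D(4) and C(16): 20
merge E(17) and B(19): 36
merge 20 and A(26): 46
merge F(28) and 36: 64
merge 46 and 64: 110
The encoded length is the sum of every internal node's weight: 20 + 36 + 46 + 64 + 110 = 276 bits.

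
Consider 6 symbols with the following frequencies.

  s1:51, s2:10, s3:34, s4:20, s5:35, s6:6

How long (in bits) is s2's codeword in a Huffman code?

Build the tree from the bottom:
merge s6(6) and s2(10): 16
merge 16 and s4(20): 36
merge s3(34) and s5(35): 69
merge 36 and s1(51): 87
merge 69 and 87: 156
The subtree containing s2 is merged 4 times, so code length = 4.

4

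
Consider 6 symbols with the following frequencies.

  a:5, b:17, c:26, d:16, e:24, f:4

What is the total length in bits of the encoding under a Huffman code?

Merge the two smallest weights repeatedly:
merge f(4) and a(5): 9
merge 9 and d(16): 25
merge b(17) and e(24): 41
merge 25 and c(26): 51
merge 41 and 51: 92
The encoded length is the sum of every internal node's weight: 9 + 25 + 41 + 51 + 92 = 218 bits.

218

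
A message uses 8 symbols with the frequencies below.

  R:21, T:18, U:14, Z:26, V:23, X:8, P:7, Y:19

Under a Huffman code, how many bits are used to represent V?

Build the tree from the bottom:
combine P(7), X(8) → 15
combine U(14), 15 → 29
combine T(18), Y(19) → 37
combine R(21), V(23) → 44
combine Z(26), 29 → 55
combine 37, 44 → 81
combine 55, 81 → 136
The subtree containing V is merged 3 times, so code length = 3.

3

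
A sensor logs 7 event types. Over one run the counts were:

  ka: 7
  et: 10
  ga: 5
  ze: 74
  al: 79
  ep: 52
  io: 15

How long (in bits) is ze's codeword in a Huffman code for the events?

Huffman merges, smallest pair first:
merge ga(5) and ka(7): 12
merge et(10) and 12: 22
merge io(15) and 22: 37
merge 37 and ep(52): 89
merge ze(74) and al(79): 153
merge 89 and 153: 242
The subtree containing ze is merged 2 times, so code length = 2.

2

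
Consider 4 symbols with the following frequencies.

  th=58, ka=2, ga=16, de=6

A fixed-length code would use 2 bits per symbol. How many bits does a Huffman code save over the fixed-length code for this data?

Fixed-length: 2 bits × 82 symbols = 164 bits.
Huffman merges:
ka(2) + de(6) → 8
8 + ga(16) → 24
24 + th(58) → 82
Huffman total = 8 + 24 + 82 = 114 bits.
Saving = 164 − 114 = 50 bits.

50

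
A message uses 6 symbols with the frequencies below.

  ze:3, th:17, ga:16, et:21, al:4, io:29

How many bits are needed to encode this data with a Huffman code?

210

Greedily combine the two least-frequent nodes:
combine ze(3), al(4) → 7
combine 7, ga(16) → 23
combine th(17), et(21) → 38
combine 23, io(29) → 52
combine 38, 52 → 90
The encoded length is the sum of every internal node's weight: 7 + 23 + 38 + 52 + 90 = 210 bits.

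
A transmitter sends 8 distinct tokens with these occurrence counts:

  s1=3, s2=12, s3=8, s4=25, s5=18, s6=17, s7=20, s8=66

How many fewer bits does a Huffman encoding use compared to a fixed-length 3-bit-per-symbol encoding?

63

Fixed-length: 3 bits × 169 symbols = 507 bits.
Huffman merges:
combine s1(3), s3(8) → 11
combine 11, s2(12) → 23
combine s6(17), s5(18) → 35
combine s7(20), 23 → 43
combine s4(25), 35 → 60
combine 43, 60 → 103
combine s8(66), 103 → 169
Huffman total = 11 + 23 + 35 + 43 + 60 + 103 + 169 = 444 bits.
Saving = 507 − 444 = 63 bits.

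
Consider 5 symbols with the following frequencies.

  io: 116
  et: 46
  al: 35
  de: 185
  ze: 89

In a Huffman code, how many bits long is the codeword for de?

1

Repeatedly merge the two smallest:
al(35) + et(46) → 81
81 + ze(89) → 170
io(116) + 170 → 286
de(185) + 286 → 471
de is merged only at the final step, so code length = 1.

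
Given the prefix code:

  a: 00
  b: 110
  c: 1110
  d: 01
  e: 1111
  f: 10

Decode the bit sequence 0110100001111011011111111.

dffadcbee

Read left to right; each codeword is recognised as soon as it completes (prefix code):
  01→d | 10→f | 10→f | 00→a | 01→d | 1110→c | 110→b | 1111→e | 1111→e
Decoded message: dffadcbee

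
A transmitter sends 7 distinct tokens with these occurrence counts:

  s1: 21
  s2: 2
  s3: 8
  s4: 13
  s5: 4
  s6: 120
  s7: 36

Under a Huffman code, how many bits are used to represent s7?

Huffman merges, smallest pair first:
combine s2(2), s5(4) → 6
combine 6, s3(8) → 14
combine s4(13), 14 → 27
combine s1(21), 27 → 48
combine s7(36), 48 → 84
combine 84, s6(120) → 204
s7 sits 2 levels below the root, so its codeword is 2 bits.

2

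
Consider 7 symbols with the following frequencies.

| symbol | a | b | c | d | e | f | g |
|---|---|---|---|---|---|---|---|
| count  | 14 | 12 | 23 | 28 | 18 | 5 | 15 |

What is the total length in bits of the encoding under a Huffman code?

Greedily combine the two least-frequent nodes:
merge f(5) and b(12): 17
merge a(14) and g(15): 29
merge 17 and e(18): 35
merge c(23) and d(28): 51
merge 29 and 35: 64
merge 51 and 64: 115
The encoded length is the sum of every internal node's weight: 17 + 29 + 35 + 51 + 64 + 115 = 311 bits.

311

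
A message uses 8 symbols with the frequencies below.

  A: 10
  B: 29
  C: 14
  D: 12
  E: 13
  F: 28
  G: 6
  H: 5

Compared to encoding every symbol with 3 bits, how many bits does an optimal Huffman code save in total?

25

Fixed-length: 3 bits × 117 symbols = 351 bits.
Huffman merges:
H(5) + G(6) → 11
A(10) + 11 → 21
D(12) + E(13) → 25
C(14) + 21 → 35
25 + F(28) → 53
B(29) + 35 → 64
53 + 64 → 117
Huffman total = 11 + 21 + 25 + 35 + 53 + 64 + 117 = 326 bits.
Saving = 351 − 326 = 25 bits.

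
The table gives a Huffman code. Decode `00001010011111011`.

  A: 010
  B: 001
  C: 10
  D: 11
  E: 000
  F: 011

Read left to right; each codeword is recognised as soon as it completes (prefix code):
  000→E | 010→A | 10→C | 011→F | 11→D | 10→C | 11→D
Decoded message: EACFDCD

EACFDCD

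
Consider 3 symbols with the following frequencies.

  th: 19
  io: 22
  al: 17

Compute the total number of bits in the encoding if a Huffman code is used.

Greedily combine the two least-frequent nodes:
al(17) + th(19) → 36
io(22) + 36 → 58
Total encoded bits = sum of merged weights = 36 + 58 = 94.

94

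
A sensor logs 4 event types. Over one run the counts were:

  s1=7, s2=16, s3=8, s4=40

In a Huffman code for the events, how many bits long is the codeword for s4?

1

Repeatedly merge the two smallest:
combine s1(7), s3(8) → 15
combine 15, s2(16) → 31
combine 31, s4(40) → 71
s4 is a child of the root — depth 1, so its codeword is a single bit.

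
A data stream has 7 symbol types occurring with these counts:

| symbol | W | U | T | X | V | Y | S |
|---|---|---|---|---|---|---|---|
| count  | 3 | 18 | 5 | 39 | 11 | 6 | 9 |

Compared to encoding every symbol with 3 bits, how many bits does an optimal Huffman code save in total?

Fixed-length: 3 bits × 91 symbols = 273 bits.
Huffman merges:
W(3) + T(5) → 8
Y(6) + 8 → 14
S(9) + V(11) → 20
14 + U(18) → 32
20 + 32 → 52
X(39) + 52 → 91
Huffman total = 8 + 14 + 20 + 32 + 52 + 91 = 217 bits.
Saving = 273 − 217 = 56 bits.

56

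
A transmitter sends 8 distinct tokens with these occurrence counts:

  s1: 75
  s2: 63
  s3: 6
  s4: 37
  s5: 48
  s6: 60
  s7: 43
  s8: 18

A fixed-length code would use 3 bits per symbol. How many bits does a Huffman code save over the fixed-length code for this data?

Fixed-length: 3 bits × 350 symbols = 1050 bits.
Huffman merges:
merge s3(6) and s8(18): 24
merge 24 and s4(37): 61
merge s7(43) and s5(48): 91
merge s6(60) and 61: 121
merge s2(63) and s1(75): 138
merge 91 and 121: 212
merge 138 and 212: 350
Huffman total = 24 + 61 + 91 + 121 + 138 + 212 + 350 = 997 bits.
Saving = 1050 − 997 = 53 bits.

53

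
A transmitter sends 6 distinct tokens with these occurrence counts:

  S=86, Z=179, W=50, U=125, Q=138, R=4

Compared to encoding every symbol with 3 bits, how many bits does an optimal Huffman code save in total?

Fixed-length: 3 bits × 582 symbols = 1746 bits.
Huffman merges:
R(4) + W(50) → 54
54 + S(86) → 140
U(125) + Q(138) → 263
140 + Z(179) → 319
263 + 319 → 582
Huffman total = 54 + 140 + 263 + 319 + 582 = 1358 bits.
Saving = 1746 − 1358 = 388 bits.

388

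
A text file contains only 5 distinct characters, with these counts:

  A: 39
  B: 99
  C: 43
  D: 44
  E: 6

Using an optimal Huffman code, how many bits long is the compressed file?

495

Merge the two smallest weights repeatedly:
E(6) + A(39) → 45
C(43) + D(44) → 87
45 + 87 → 132
B(99) + 132 → 231
Total encoded bits = sum of merged weights = 45 + 87 + 132 + 231 = 495.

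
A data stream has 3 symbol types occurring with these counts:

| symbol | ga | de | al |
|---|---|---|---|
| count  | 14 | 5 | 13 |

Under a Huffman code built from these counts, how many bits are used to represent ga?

Build the tree from the bottom:
merge de(5) and al(13): 18
merge ga(14) and 18: 32
ga is merged only at the final step, so code length = 1.

1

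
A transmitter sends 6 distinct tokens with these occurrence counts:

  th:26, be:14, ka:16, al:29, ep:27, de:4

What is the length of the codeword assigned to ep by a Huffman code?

2

Build the tree from the bottom:
merge de(4) and be(14): 18
merge ka(16) and 18: 34
merge th(26) and ep(27): 53
merge al(29) and 34: 63
merge 53 and 63: 116
The subtree containing ep is merged 2 times, so code length = 2.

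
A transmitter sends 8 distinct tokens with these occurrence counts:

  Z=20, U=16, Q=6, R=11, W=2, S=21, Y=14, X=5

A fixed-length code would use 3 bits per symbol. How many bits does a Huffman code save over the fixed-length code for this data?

21

Fixed-length: 3 bits × 95 symbols = 285 bits.
Huffman merges:
W(2) + X(5) → 7
Q(6) + 7 → 13
R(11) + 13 → 24
Y(14) + U(16) → 30
Z(20) + S(21) → 41
24 + 30 → 54
41 + 54 → 95
Huffman total = 7 + 13 + 24 + 30 + 41 + 54 + 95 = 264 bits.
Saving = 285 − 264 = 21 bits.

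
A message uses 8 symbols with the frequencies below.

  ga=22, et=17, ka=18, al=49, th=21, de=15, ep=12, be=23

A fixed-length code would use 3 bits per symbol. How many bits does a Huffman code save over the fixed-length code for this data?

22

Fixed-length: 3 bits × 177 symbols = 531 bits.
Huffman merges:
ep(12) + de(15) → 27
et(17) + ka(18) → 35
th(21) + ga(22) → 43
be(23) + 27 → 50
35 + 43 → 78
al(49) + 50 → 99
78 + 99 → 177
Huffman total = 27 + 35 + 43 + 50 + 78 + 99 + 177 = 509 bits.
Saving = 531 − 509 = 22 bits.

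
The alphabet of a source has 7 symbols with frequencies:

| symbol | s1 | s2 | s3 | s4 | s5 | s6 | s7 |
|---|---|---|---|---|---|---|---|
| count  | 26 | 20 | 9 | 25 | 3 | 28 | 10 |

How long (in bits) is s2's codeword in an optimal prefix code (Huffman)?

Repeatedly merge the two smallest:
combine s5(3), s3(9) → 12
combine s7(10), 12 → 22
combine s2(20), 22 → 42
combine s4(25), s1(26) → 51
combine s6(28), 42 → 70
combine 51, 70 → 121
s2's leaf is at depth 3, giving a 3-bit codeword.

3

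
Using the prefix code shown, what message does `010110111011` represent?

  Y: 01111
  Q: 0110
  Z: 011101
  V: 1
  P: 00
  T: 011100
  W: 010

Read left to right; each codeword is recognised as soon as it completes (prefix code):
  010→W | 1→V | 1→V | 011101→Z | 1→V
Decoded message: WVVZV

WVVZV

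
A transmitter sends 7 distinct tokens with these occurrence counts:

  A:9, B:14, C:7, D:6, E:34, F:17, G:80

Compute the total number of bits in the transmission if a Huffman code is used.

373

Merge the two smallest weights repeatedly:
D(6) + C(7) → 13
A(9) + 13 → 22
B(14) + F(17) → 31
22 + 31 → 53
E(34) + 53 → 87
G(80) + 87 → 167
Total encoded bits = sum of merged weights = 13 + 22 + 31 + 53 + 87 + 167 = 373.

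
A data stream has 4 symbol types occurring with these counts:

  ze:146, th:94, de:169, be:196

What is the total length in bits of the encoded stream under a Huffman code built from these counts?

1210

Merge the two smallest weights repeatedly:
merge th(94) and ze(146): 240
merge de(169) and be(196): 365
merge 240 and 365: 605
Total encoded bits = sum of merged weights = 240 + 365 + 605 = 1210.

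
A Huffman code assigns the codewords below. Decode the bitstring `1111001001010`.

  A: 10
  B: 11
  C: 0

BBCCACAA

Read left to right; each codeword is recognised as soon as it completes (prefix code):
  11→B | 11→B | 0→C | 0→C | 10→A | 0→C | 10→A | 10→A
Decoded message: BBCCACAA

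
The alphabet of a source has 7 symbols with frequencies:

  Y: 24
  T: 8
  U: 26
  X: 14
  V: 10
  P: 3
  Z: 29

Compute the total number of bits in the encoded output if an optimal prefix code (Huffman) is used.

Greedily combine the two least-frequent nodes:
P(3) + T(8) → 11
V(10) + 11 → 21
X(14) + 21 → 35
Y(24) + U(26) → 50
Z(29) + 35 → 64
50 + 64 → 114
Each symbol's bit-cost is frequency × depth; summing gives 295 bits (equivalently 11 + 21 + 35 + 50 + 64 + 114).

295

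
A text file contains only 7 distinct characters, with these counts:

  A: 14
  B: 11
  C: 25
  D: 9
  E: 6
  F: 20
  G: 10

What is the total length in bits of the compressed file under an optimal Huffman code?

255

Build the Huffman tree bottom-up:
E(6) + D(9) → 15
G(10) + B(11) → 21
A(14) + 15 → 29
F(20) + 21 → 41
C(25) + 29 → 54
41 + 54 → 95
The encoded length is the sum of every internal node's weight: 15 + 21 + 29 + 41 + 54 + 95 = 255 bits.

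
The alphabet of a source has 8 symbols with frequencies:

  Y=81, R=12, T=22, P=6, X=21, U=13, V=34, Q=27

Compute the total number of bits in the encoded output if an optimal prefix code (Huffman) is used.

Build the Huffman tree bottom-up:
P(6) + R(12) → 18
U(13) + 18 → 31
X(21) + T(22) → 43
Q(27) + 31 → 58
V(34) + 43 → 77
58 + 77 → 135
Y(81) + 135 → 216
Total encoded bits = sum of merged weights = 18 + 31 + 43 + 58 + 77 + 135 + 216 = 578.

578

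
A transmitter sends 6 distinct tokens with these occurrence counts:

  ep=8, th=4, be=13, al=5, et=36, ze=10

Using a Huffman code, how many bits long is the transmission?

165

Merge the two smallest weights repeatedly:
th(4) + al(5) → 9
ep(8) + 9 → 17
ze(10) + be(13) → 23
17 + 23 → 40
et(36) + 40 → 76
Total encoded bits = sum of merged weights = 9 + 17 + 23 + 40 + 76 = 165.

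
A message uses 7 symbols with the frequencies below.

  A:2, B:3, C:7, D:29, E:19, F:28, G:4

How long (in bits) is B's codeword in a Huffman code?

Build the tree from the bottom:
A(2) + B(3) → 5
G(4) + 5 → 9
C(7) + 9 → 16
16 + E(19) → 35
F(28) + D(29) → 57
35 + 57 → 92
The subtree containing B is merged 5 times, so code length = 5.

5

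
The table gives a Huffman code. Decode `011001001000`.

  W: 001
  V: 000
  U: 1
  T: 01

TUWWV

Read left to right; each codeword is recognised as soon as it completes (prefix code):
  01→T | 1→U | 001→W | 001→W | 000→V
Decoded message: TUWWV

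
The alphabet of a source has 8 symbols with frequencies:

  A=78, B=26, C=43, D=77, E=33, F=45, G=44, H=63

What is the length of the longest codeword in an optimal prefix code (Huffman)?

4

Merge the two lowest-weight nodes at each step:
B(26) + E(33) → 59
C(43) + G(44) → 87
F(45) + 59 → 104
H(63) + D(77) → 140
A(78) + 87 → 165
104 + 140 → 244
165 + 244 → 409
The first pair merged (B, E) ends up deepest, at depth 4.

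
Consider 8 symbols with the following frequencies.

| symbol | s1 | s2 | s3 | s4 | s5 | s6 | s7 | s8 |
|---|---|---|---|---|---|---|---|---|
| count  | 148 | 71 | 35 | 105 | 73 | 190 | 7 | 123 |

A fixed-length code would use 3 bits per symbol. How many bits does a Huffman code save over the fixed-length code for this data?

Fixed-length: 3 bits × 752 symbols = 2256 bits.
Huffman merges:
s7(7) + s3(35) → 42
42 + s2(71) → 113
s5(73) + s4(105) → 178
113 + s8(123) → 236
s1(148) + 178 → 326
s6(190) + 236 → 426
326 + 426 → 752
Huffman total = 42 + 113 + 178 + 236 + 326 + 426 + 752 = 2073 bits.
Saving = 2256 − 2073 = 183 bits.

183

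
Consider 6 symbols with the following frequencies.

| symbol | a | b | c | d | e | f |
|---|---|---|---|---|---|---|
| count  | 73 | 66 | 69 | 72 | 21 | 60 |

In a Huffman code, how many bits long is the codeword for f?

3

Huffman merges, smallest pair first:
e(21) + f(60) → 81
b(66) + c(69) → 135
d(72) + a(73) → 145
81 + 135 → 216
145 + 216 → 361
f's leaf is at depth 3, giving a 3-bit codeword.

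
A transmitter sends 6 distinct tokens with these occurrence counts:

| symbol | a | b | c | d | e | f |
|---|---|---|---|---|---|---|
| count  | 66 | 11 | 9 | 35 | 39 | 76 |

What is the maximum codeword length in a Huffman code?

Merge the two lowest-weight nodes at each step:
c(9) + b(11) → 20
20 + d(35) → 55
e(39) + 55 → 94
a(66) + f(76) → 142
94 + 142 → 236
The rarest symbols sit at the bottom; the longest codeword is 4 bits.

4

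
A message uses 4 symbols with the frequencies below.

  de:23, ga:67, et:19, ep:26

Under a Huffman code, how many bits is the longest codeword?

Merge the two lowest-weight nodes at each step:
merge et(19) and de(23): 42
merge ep(26) and 42: 68
merge ga(67) and 68: 135
Maximum depth reached is 3.

3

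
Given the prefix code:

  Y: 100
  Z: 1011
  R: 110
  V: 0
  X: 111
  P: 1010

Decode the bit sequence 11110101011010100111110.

Read left to right; each codeword is recognised as soon as it completes (prefix code):
  111→X | 1010→P | 1011→Z | 0→V | 1010→P | 0→V | 111→X | 110→R
Decoded message: XPZVPVXR

XPZVPVXR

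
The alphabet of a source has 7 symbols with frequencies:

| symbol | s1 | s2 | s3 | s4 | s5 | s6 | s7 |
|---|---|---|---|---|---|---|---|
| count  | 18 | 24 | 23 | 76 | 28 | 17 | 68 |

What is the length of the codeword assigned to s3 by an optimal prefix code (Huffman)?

Repeatedly merge the two smallest:
s6(17) + s1(18) → 35
s3(23) + s2(24) → 47
s5(28) + 35 → 63
47 + 63 → 110
s7(68) + s4(76) → 144
110 + 144 → 254
The subtree containing s3 is merged 3 times, so code length = 3.

3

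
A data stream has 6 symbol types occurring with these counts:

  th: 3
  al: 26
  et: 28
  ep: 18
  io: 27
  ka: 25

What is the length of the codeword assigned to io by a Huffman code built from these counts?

2

Repeatedly merge the two smallest:
combine th(3), ep(18) → 21
combine 21, ka(25) → 46
combine al(26), io(27) → 53
combine et(28), 46 → 74
combine 53, 74 → 127
The subtree containing io is merged 2 times, so code length = 2.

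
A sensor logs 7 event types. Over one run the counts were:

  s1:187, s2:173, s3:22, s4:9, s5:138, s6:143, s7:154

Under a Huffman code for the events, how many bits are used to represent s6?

3

Huffman merges, smallest pair first:
s4(9) + s3(22) → 31
31 + s5(138) → 169
s6(143) + s7(154) → 297
169 + s2(173) → 342
s1(187) + 297 → 484
342 + 484 → 826
s6 sits 3 levels below the root, so its codeword is 3 bits.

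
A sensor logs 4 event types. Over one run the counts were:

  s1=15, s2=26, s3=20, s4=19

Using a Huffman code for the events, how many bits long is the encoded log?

Merge the two smallest weights repeatedly:
s1(15) + s4(19) → 34
s3(20) + s2(26) → 46
34 + 46 → 80
Each symbol's bit-cost is frequency × depth; summing gives 160 bits (equivalently 34 + 46 + 80).

160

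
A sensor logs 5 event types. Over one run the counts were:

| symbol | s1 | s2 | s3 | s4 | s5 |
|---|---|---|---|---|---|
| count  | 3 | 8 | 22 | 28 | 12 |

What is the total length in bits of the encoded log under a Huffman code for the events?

Greedily combine the two least-frequent nodes:
s1(3) + s2(8) → 11
11 + s5(12) → 23
s3(22) + 23 → 45
s4(28) + 45 → 73
Each symbol's bit-cost is frequency × depth; summing gives 152 bits (equivalently 11 + 23 + 45 + 73).

152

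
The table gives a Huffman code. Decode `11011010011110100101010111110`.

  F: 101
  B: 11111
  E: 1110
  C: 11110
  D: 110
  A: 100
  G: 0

DDACAFGFC

Read left to right; each codeword is recognised as soon as it completes (prefix code):
  110→D | 110→D | 100→A | 11110→C | 100→A | 101→F | 0→G | 101→F | 11110→C
Decoded message: DDACAFGFC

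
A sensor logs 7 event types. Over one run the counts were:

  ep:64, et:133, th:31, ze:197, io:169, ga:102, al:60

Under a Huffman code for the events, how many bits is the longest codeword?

4

Merge the two lowest-weight nodes at each step:
th(31) + al(60) → 91
ep(64) + 91 → 155
ga(102) + et(133) → 235
155 + io(169) → 324
ze(197) + 235 → 432
324 + 432 → 756
Maximum depth reached is 4.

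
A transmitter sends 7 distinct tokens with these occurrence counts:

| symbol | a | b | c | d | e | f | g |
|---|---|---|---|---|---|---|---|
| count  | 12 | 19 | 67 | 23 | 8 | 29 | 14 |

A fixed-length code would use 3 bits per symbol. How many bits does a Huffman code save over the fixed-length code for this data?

Fixed-length: 3 bits × 172 symbols = 516 bits.
Huffman merges:
merge e(8) and a(12): 20
merge g(14) and b(19): 33
merge 20 and d(23): 43
merge f(29) and 33: 62
merge 43 and 62: 105
merge c(67) and 105: 172
Huffman total = 20 + 33 + 43 + 62 + 105 + 172 = 435 bits.
Saving = 516 − 435 = 81 bits.

81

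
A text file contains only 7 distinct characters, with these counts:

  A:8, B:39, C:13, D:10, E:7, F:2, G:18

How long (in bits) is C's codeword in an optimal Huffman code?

Repeatedly merge the two smallest:
combine F(2), E(7) → 9
combine A(8), 9 → 17
combine D(10), C(13) → 23
combine 17, G(18) → 35
combine 23, 35 → 58
combine B(39), 58 → 97
C's leaf is at depth 3, giving a 3-bit codeword.

3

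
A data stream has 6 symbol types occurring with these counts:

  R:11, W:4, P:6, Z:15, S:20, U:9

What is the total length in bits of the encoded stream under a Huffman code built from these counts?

Build the Huffman tree bottom-up:
merge W(4) and P(6): 10
merge U(9) and 10: 19
merge R(11) and Z(15): 26
merge 19 and S(20): 39
merge 26 and 39: 65
Each symbol's bit-cost is frequency × depth; summing gives 159 bits (equivalently 10 + 19 + 26 + 39 + 65).

159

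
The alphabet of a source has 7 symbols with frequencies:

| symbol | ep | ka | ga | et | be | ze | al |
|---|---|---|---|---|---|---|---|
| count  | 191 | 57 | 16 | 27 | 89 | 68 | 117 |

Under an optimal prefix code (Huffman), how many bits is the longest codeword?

4

Merge the two lowest-weight nodes at each step:
ga(16) + et(27) → 43
43 + ka(57) → 100
ze(68) + be(89) → 157
100 + al(117) → 217
157 + ep(191) → 348
217 + 348 → 565
The rarest symbols sit at the bottom; the longest codeword is 4 bits.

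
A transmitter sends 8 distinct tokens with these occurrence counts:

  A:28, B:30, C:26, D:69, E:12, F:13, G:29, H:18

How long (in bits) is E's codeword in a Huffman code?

4

Build the tree from the bottom:
E(12) + F(13) → 25
H(18) + 25 → 43
C(26) + A(28) → 54
G(29) + B(30) → 59
43 + 54 → 97
59 + D(69) → 128
97 + 128 → 225
E sits 4 levels below the root, so its codeword is 4 bits.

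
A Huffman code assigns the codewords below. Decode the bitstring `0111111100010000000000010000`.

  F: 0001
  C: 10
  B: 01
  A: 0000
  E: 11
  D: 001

Read left to right; each codeword is recognised as soon as it completes (prefix code):
  01→B | 11→E | 11→E | 11→E | 0001→F | 0000→A | 0000→A | 0001→F | 0000→A
Decoded message: BEEEFAAFA

BEEEFAAFA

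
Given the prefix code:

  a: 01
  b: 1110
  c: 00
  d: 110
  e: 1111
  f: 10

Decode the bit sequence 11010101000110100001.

Read left to right; each codeword is recognised as soon as it completes (prefix code):
  110→d | 10→f | 10→f | 10→f | 00→c | 110→d | 10→f | 00→c | 01→a
Decoded message: dfffcdfca

dfffcdfca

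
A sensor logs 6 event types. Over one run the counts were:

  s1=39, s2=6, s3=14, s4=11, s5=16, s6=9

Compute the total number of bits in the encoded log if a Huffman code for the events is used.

Build the Huffman tree bottom-up:
merge s2(6) and s6(9): 15
merge s4(11) and s3(14): 25
merge 15 and s5(16): 31
merge 25 and 31: 56
merge s1(39) and 56: 95
Total encoded bits = sum of merged weights = 15 + 25 + 31 + 56 + 95 = 222.

222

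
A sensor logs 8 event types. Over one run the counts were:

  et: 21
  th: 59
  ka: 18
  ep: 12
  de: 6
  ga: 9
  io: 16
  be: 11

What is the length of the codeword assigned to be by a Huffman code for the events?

Build the tree from the bottom:
combine de(6), ga(9) → 15
combine be(11), ep(12) → 23
combine 15, io(16) → 31
combine ka(18), et(21) → 39
combine 23, 31 → 54
combine 39, 54 → 93
combine th(59), 93 → 152
The subtree containing be is merged 4 times, so code length = 4.

4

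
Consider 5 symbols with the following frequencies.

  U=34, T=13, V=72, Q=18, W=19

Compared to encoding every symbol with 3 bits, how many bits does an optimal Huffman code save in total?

147

Fixed-length: 3 bits × 156 symbols = 468 bits.
Huffman merges:
merge T(13) and Q(18): 31
merge W(19) and 31: 50
merge U(34) and 50: 84
merge V(72) and 84: 156
Huffman total = 31 + 50 + 84 + 156 = 321 bits.
Saving = 468 − 321 = 147 bits.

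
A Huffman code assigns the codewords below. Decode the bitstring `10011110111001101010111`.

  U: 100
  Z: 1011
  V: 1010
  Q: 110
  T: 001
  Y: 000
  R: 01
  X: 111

Read left to right; each codeword is recognised as soon as it completes (prefix code):
  100→U | 111→X | 1011→Z | 100→U | 110→Q | 1010→V | 111→X
Decoded message: UXZUQVX

UXZUQVX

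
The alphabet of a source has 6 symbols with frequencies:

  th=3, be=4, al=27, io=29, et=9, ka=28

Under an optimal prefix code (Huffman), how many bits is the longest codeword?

Merge the two lowest-weight nodes at each step:
th(3) + be(4) → 7
7 + et(9) → 16
16 + al(27) → 43
ka(28) + io(29) → 57
43 + 57 → 100
The rarest symbols sit at the bottom; the longest codeword is 4 bits.

4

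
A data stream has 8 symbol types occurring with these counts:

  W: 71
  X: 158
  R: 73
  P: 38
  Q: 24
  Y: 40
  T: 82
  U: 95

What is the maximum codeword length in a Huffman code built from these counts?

4

Merge the two lowest-weight nodes at each step:
Q(24) + P(38) → 62
Y(40) + 62 → 102
W(71) + R(73) → 144
T(82) + U(95) → 177
102 + 144 → 246
X(158) + 177 → 335
246 + 335 → 581
The first pair merged (Q, P) ends up deepest, at depth 4.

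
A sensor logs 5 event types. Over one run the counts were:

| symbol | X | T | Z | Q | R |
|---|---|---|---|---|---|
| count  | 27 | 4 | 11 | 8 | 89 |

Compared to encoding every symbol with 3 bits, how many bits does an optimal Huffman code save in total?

193

Fixed-length: 3 bits × 139 symbols = 417 bits.
Huffman merges:
T(4) + Q(8) → 12
Z(11) + 12 → 23
23 + X(27) → 50
50 + R(89) → 139
Huffman total = 12 + 23 + 50 + 139 = 224 bits.
Saving = 417 − 224 = 193 bits.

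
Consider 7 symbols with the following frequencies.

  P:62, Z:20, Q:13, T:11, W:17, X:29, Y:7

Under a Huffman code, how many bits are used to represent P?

1

Build the tree from the bottom:
combine Y(7), T(11) → 18
combine Q(13), W(17) → 30
combine 18, Z(20) → 38
combine X(29), 30 → 59
combine 38, 59 → 97
combine P(62), 97 → 159
P is a child of the root — depth 1, so its codeword is a single bit.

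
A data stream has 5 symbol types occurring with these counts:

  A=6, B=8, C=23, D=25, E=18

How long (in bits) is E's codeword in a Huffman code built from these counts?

Build the tree from the bottom:
merge A(6) and B(8): 14
merge 14 and E(18): 32
merge C(23) and D(25): 48
merge 32 and 48: 80
E's leaf is at depth 2, giving a 2-bit codeword.

2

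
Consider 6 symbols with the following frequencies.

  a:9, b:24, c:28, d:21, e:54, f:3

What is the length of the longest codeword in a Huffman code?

4

Merge the two lowest-weight nodes at each step:
combine f(3), a(9) → 12
combine 12, d(21) → 33
combine b(24), c(28) → 52
combine 33, 52 → 85
combine e(54), 85 → 139
Maximum depth reached is 4.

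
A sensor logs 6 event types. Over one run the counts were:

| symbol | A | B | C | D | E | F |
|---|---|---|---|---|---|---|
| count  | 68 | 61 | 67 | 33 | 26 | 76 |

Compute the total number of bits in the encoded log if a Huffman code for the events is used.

841

Greedily combine the two least-frequent nodes:
merge E(26) and D(33): 59
merge 59 and B(61): 120
merge C(67) and A(68): 135
merge F(76) and 120: 196
merge 135 and 196: 331
The encoded length is the sum of every internal node's weight: 59 + 120 + 135 + 196 + 331 = 841 bits.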